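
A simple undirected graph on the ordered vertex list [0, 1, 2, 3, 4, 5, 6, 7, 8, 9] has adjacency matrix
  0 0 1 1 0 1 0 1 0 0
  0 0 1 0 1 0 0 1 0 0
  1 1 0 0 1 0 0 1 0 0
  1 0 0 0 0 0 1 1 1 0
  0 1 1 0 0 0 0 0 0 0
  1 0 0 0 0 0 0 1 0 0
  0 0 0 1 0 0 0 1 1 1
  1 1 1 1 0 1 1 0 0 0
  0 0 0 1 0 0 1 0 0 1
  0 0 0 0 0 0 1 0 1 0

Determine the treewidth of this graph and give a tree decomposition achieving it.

The largest bag has 3 vertices, giving width 2; this decomposition certifies tw(G) ≤ 2. On the other hand G contains the 3-clique {6, 8, 9}. A clique must lie in a single bag of any decomposition, so no decomposition can have width below 2. Therefore the treewidth is 2.

Treewidth 2.
One optimal decomposition is:
Bags: B1 = {0, 5, 7}  B2 = {0, 3, 7}  B3 = {0, 2, 7}  B4 = {3, 6, 7}  B5 = {1, 2, 7}  B6 = {3, 6, 8}  B7 = {1, 2, 4}  B8 = {6, 8, 9}
Tree: B1–B2, B1–B3, B2–B4, B3–B5, B4–B6, B5–B7, B6–B8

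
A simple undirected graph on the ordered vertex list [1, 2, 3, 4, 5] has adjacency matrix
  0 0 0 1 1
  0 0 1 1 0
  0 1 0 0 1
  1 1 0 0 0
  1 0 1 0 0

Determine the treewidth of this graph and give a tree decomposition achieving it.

Every bag has size at most 3, so the width is 3 − 1 = 2 and tw(G) ≤ 2. Since 1–5–3–2–4–1 is a cycle in G, G is not acyclic. Forests are exactly the graphs of treewidth ≤ 1, so tw(G) ≥ 2. The upper and lower bounds meet at 2, so that is the treewidth.

Treewidth 2.
One optimal decomposition is:
Bags: B1 = {1, 3, 5}  B2 = {1, 2, 3}  B3 = {1, 2, 4}
Tree: B1–B2, B2–B3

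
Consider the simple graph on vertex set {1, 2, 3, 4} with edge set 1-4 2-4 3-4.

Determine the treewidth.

1

A width-1 tree decomposition is:
Bags: B1 = {2, 4}  B2 = {3, 4}  B3 = {1, 4}
Tree: B1–B2, B1–B3
The largest bag has 2 vertices, giving width 1; this decomposition certifies tw(G) ≤ 1. Since G has at least one edge (e.g. 2–4), it is not an edgeless graph, so tw(G) ≥ 1. Therefore the treewidth is 1.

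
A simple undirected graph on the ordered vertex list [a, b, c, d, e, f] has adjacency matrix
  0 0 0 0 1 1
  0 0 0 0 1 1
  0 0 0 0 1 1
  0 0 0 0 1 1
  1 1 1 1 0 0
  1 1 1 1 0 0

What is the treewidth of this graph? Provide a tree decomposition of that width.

Each bag holds 3 vertices, so the decomposition has width 2, which upper-bounds the treewidth. For the lower bound, G contains the cycle f–d–e–c–f, so G is not a forest; only forests have treewidth ≤ 1, hence tw(G) ≥ 2. Hence tw(G) = 2 exactly.

Treewidth 2.
One such decomposition:
Bags: B1 = {d, e, f}  B2 = {c, e, f}  B3 = {a, e, f}  B4 = {b, e, f}
Tree: B1–B2, B2–B3, B3–B4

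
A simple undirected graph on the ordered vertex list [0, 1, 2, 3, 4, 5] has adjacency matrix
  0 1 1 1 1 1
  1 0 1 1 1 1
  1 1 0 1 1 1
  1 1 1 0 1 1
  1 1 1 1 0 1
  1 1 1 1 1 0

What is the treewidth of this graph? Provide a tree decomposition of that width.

Treewidth 5.
One optimal decomposition is:
Bags: B1 = {0, 1, 2, 3, 4, 5}
Tree: (single bag)

With just one bag of size 6, the width is 6 − 1 = 5, so tw(G) ≤ 5. On the other hand G contains the 6-clique {0, 1, 2, 3, 4, 5}. A clique must lie in a single bag of any decomposition, so no decomposition can have width below 5. Therefore the treewidth is 5.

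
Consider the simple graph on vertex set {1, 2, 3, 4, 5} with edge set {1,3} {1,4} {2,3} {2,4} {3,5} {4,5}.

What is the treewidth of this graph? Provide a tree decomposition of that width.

The largest bag has 3 vertices, giving width 2; this decomposition certifies tw(G) ≤ 2. For the lower bound, G contains the cycle 3–5–4–2–3, so G is not a forest; only forests have treewidth ≤ 1, hence tw(G) ≥ 2. Therefore the treewidth is 2.

Treewidth 2.
One such decomposition:
Bags: B1 = {3, 4, 5}  B2 = {2, 3, 4}  B3 = {1, 3, 4}
Tree: B1–B2, B2–B3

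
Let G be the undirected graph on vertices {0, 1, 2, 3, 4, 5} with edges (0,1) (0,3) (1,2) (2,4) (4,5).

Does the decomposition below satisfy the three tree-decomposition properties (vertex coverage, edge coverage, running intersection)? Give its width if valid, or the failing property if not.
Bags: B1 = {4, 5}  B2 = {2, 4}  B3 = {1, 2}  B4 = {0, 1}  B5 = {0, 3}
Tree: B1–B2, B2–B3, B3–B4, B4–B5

Yes; width 1.

Every vertex of G appears in some bag (union = {0, 1, 2, 3, 4, 5}); every edge is covered by a bag; and for each vertex v the set of bags containing v is connected in the bag tree. The decomposition is therefore valid. The largest bag has 2 vertices, so the width is 1.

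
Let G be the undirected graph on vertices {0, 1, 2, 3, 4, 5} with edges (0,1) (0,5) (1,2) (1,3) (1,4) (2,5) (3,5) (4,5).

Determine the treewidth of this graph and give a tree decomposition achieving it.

Treewidth 2.
One such decomposition:
Bags: B1 = {1, 4, 5}  B2 = {0, 1, 5}  B3 = {1, 3, 5}  B4 = {1, 2, 5}
Tree: B1–B2, B2–B3, B3–B4

Every bag has size at most 3, so the width is 3 − 1 = 2 and tw(G) ≤ 2. Since 1–4–5–0–1 is a cycle in G, G is not acyclic. Forests are exactly the graphs of treewidth ≤ 1, so tw(G) ≥ 2. Therefore the treewidth is 2.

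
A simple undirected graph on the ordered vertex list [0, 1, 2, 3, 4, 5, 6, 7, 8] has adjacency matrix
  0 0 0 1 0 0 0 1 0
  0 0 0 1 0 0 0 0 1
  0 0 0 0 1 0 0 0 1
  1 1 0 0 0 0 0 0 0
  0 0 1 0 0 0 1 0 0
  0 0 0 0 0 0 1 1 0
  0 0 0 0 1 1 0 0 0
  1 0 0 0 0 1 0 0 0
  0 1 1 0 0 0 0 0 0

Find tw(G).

A width-2 tree decomposition is:
Bags: B1 = {2, 4, 6}  B2 = {2, 5, 6}  B3 = {2, 5, 7}  B4 = {0, 2, 7}  B5 = {0, 2, 3}  B6 = {1, 2, 3}  B7 = {1, 2, 8}
Tree: B1–B2, B2–B3, B3–B4, B4–B5, B5–B6, B6–B7
The largest bag has 3 vertices, giving width 2; this decomposition certifies tw(G) ≤ 2. The edges 2–4–6–5–7–0–3–1–8–2 form a cycle, so G is not a tree and its treewidth is at least 2. The upper and lower bounds meet at 2, so that is the treewidth.

2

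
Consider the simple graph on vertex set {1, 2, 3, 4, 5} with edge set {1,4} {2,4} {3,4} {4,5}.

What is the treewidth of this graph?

1

A width-1 tree decomposition is:
Bags: B1 = {1, 4}  B2 = {3, 4}  B3 = {4, 5}  B4 = {2, 4}
Tree: B1–B2, B2–B3, B1–B4
The largest bag has 2 vertices, giving width 1; this decomposition certifies tw(G) ≤ 1. Any graph with an edge has treewidth ≥ 1, and G has the edge 4–1. Combining the bounds, tw(G) = 1.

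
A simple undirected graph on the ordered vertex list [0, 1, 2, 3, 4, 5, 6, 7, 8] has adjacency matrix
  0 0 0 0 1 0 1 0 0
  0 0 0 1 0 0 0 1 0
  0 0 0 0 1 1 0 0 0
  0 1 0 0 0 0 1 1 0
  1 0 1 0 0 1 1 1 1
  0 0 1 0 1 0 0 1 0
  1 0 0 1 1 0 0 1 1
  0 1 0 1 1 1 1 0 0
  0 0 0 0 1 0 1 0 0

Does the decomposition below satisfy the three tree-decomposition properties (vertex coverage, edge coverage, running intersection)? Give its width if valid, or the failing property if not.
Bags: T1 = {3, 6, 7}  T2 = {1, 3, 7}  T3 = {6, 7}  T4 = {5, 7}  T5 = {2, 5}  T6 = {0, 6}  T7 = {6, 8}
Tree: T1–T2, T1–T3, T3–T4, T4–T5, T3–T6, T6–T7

A tree decomposition must satisfy three properties: every vertex lies in some bag; for every edge, both endpoints lie together in some bag; and for every vertex, the bags containing it form a connected subtree. Here vertex 4 appears in no bag, so the decomposition is invalid.

No — vertex 4 appears in no bag.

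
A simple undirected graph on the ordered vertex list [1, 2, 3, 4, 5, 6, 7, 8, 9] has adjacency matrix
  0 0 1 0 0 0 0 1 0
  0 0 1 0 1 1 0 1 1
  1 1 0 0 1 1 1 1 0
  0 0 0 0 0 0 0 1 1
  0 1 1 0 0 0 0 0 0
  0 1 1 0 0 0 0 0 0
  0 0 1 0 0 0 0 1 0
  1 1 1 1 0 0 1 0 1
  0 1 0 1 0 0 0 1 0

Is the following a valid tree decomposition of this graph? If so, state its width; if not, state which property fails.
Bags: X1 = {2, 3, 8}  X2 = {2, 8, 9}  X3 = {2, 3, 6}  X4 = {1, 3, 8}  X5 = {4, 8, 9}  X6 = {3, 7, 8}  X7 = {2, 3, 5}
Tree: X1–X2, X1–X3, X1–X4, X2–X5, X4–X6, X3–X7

Yes; width 2.

Every vertex of G appears in some bag (union = {1, 2, 3, 4, 5, 6, 7, 8, 9}); every edge is covered by a bag; and for each vertex v the set of bags containing v is connected in the bag tree. The decomposition is therefore valid. The largest bag has 3 vertices, so the width is 2.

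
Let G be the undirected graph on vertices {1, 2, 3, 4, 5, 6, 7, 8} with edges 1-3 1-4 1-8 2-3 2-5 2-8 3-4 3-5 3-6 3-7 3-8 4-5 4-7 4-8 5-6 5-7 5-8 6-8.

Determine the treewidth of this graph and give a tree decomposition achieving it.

The largest bag has 4 vertices, giving width 3; this decomposition certifies tw(G) ≤ 3. Conversely, {1, 3, 4, 8} is a clique of size 4, and the vertices of any clique must share a bag in every tree decomposition; so some bag has ≥ 4 vertices and tw(G) ≥ 3. Therefore the treewidth is 3.

Treewidth 3.
One optimal decomposition is:
Bags: B1 = {3, 4, 5, 7}  B2 = {3, 4, 5, 8}  B3 = {1, 3, 4, 8}  B4 = {3, 5, 6, 8}  B5 = {2, 3, 5, 8}
Tree: B1–B2, B2–B3, B2–B4, B4–B5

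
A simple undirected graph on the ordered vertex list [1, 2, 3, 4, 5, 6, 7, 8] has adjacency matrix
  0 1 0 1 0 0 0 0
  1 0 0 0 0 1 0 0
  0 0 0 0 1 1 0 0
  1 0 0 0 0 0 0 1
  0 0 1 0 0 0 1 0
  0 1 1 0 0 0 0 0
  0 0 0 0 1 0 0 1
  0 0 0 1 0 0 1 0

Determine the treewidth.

2

A width-2 tree decomposition is:
Bags: B1 = {1, 2, 4}  B2 = {2, 4, 6}  B3 = {3, 4, 6}  B4 = {3, 4, 5}  B5 = {4, 5, 7}  B6 = {4, 7, 8}
Tree: B1–B2, B2–B3, B3–B4, B4–B5, B5–B6
Each bag holds 3 vertices, so the decomposition has width 2, which upper-bounds the treewidth. For the lower bound, G contains the cycle 4–1–2–6–3–5–7–8–4, so G is not a forest; only forests have treewidth ≤ 1, hence tw(G) ≥ 2. Therefore the treewidth is 2.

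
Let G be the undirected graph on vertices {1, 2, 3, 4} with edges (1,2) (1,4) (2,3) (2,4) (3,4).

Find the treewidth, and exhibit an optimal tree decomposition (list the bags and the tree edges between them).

Each bag holds 3 vertices, so the decomposition has width 2, which upper-bounds the treewidth. On the other hand G contains the 3-clique {1, 2, 4}. A clique must lie in a single bag of any decomposition, so no decomposition can have width below 2. The upper and lower bounds meet at 2, so that is the treewidth.

Treewidth 2.
One optimal decomposition is:
Bags: B1 = {2, 3, 4}  B2 = {1, 2, 4}
Tree: B1–B2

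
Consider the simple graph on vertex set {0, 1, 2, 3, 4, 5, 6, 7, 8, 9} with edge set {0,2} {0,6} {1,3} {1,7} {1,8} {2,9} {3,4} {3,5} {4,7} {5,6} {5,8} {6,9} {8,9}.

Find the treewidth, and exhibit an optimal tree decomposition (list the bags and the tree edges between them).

Treewidth 2.
One such decomposition:
Bags: B1 = {3, 4, 7}  B2 = {1, 3, 7}  B3 = {1, 3, 5}  B4 = {1, 5, 8}  B5 = {5, 6, 8}  B6 = {6, 8, 9}  B7 = {0, 6, 9}  B8 = {0, 2, 9}
Tree: B1–B2, B2–B3, B3–B4, B4–B5, B5–B6, B6–B7, B7–B8

The largest bag has 3 vertices, giving width 2; this decomposition certifies tw(G) ≤ 2. For the lower bound, G contains the cycle 4–7–1–3–4, so G is not a forest; only forests have treewidth ≤ 1, hence tw(G) ≥ 2. Hence tw(G) = 2 exactly.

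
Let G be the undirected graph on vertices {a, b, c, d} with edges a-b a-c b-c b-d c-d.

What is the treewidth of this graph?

2

A width-2 tree decomposition is:
Bags: B1 = {a, b, c}  B2 = {b, c, d}
Tree: B1–B2
The largest bag has 3 vertices, giving width 2; this decomposition certifies tw(G) ≤ 2. Conversely, {b, c, d} is a clique of size 3, and the vertices of any clique must share a bag in every tree decomposition; so some bag has ≥ 3 vertices and tw(G) ≥ 2. The upper and lower bounds meet at 2, so that is the treewidth.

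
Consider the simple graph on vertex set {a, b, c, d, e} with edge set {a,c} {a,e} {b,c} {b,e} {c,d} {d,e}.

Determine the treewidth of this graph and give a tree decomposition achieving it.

The largest bag has 3 vertices, giving width 2; this decomposition certifies tw(G) ≤ 2. Since c–a–e–b–c is a cycle in G, G is not acyclic. Forests are exactly the graphs of treewidth ≤ 1, so tw(G) ≥ 2. Combining the bounds, tw(G) = 2.

Treewidth 2.
One such decomposition:
Bags: B1 = {a, c, e}  B2 = {b, c, e}  B3 = {c, d, e}
Tree: B1–B2, B2–B3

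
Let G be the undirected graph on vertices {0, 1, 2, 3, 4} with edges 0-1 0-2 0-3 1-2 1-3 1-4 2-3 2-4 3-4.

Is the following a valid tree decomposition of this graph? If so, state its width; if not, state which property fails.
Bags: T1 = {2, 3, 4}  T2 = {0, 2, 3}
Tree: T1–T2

A tree decomposition must satisfy three properties: every vertex lies in some bag; for every edge, both endpoints lie together in some bag; and for every vertex, the bags containing it form a connected subtree. Here vertex 1 appears in no bag, so the decomposition is invalid.

No — vertex 1 appears in no bag.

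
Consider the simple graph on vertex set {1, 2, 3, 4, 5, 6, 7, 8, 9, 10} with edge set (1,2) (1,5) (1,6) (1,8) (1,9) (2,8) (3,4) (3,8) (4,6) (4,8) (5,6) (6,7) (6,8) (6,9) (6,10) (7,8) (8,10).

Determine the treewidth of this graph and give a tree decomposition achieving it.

Treewidth 2.
One such decomposition:
Bags: B1 = {6, 7, 8}  B2 = {1, 6, 8}  B3 = {6, 8, 10}  B4 = {1, 2, 8}  B5 = {1, 5, 6}  B6 = {1, 6, 9}  B7 = {4, 6, 8}  B8 = {3, 4, 8}
Tree: B1–B2, B1–B3, B2–B4, B2–B5, B2–B6, B1–B7, B7–B8

Every bag has size at most 3, so the width is 3 − 1 = 2 and tw(G) ≤ 2. For the lower bound, the 3 vertices {1, 2, 8} are pairwise adjacent, and any tree decomposition puts a clique entirely inside one bag — forcing width ≥ 2. Combining the bounds, tw(G) = 2.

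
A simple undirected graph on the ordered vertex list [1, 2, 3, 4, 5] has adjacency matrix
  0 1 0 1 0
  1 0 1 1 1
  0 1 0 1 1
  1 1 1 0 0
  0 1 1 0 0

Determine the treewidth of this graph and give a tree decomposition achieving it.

The largest bag has 3 vertices, giving width 2; this decomposition certifies tw(G) ≤ 2. For the lower bound, the 3 vertices {1, 2, 4} are pairwise adjacent, and any tree decomposition puts a clique entirely inside one bag — forcing width ≥ 2. Therefore the treewidth is 2.

Treewidth 2.
Bags: B1 = {2, 3, 4}  B2 = {2, 3, 5}  B3 = {1, 2, 4}
Tree: B1–B2, B1–B3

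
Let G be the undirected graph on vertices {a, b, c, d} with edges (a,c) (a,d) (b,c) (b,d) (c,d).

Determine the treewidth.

2

A width-2 tree decomposition is:
Bags: B1 = {a, c, d}  B2 = {b, c, d}
Tree: B1–B2
Each bag holds 3 vertices, so the decomposition has width 2, which upper-bounds the treewidth. Conversely, {a, c, d} is a clique of size 3, and the vertices of any clique must share a bag in every tree decomposition; so some bag has ≥ 3 vertices and tw(G) ≥ 2. Hence tw(G) = 2 exactly.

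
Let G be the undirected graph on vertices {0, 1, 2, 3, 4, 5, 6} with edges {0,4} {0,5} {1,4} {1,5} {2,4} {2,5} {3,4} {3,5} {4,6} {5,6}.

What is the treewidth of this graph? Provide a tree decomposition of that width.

Each bag holds 3 vertices, so the decomposition has width 2, which upper-bounds the treewidth. The edges 5–2–4–6–5 form a cycle, so G is not a tree and its treewidth is at least 2. Combining the bounds, tw(G) = 2.

Treewidth 2.
One optimal decomposition is:
Bags: B1 = {2, 4, 5}  B2 = {4, 5, 6}  B3 = {1, 4, 5}  B4 = {3, 4, 5}  B5 = {0, 4, 5}
Tree: B1–B2, B2–B3, B3–B4, B4–B5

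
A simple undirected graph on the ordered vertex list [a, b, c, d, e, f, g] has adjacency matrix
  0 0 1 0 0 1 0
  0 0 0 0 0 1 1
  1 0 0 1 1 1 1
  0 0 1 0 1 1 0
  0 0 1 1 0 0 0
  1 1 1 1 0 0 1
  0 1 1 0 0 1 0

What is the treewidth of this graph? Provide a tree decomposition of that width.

Treewidth 2.
Bags: B1 = {c, d, f}  B2 = {c, f, g}  B3 = {b, f, g}  B4 = {c, d, e}  B5 = {a, c, f}
Tree: B1–B2, B2–B3, B1–B4, B1–B5

Every bag has size at most 3, so the width is 3 − 1 = 2 and tw(G) ≤ 2. For the lower bound, the 3 vertices {c, d, e} are pairwise adjacent, and any tree decomposition puts a clique entirely inside one bag — forcing width ≥ 2. Combining the bounds, tw(G) = 2.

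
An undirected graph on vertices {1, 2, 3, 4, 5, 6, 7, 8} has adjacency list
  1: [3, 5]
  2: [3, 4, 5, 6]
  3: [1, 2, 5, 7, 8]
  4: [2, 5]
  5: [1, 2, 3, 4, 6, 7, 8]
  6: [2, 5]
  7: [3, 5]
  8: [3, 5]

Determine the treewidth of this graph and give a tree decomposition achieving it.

Treewidth 2.
One optimal decomposition is:
Bags: B1 = {2, 4, 5}  B2 = {2, 5, 6}  B3 = {2, 3, 5}  B4 = {1, 3, 5}  B5 = {3, 5, 7}  B6 = {3, 5, 8}
Tree: B1–B2, B2–B3, B3–B4, B4–B5, B4–B6

The largest bag has 3 vertices, giving width 2; this decomposition certifies tw(G) ≤ 2. Conversely, {3, 5, 8} is a clique of size 3, and the vertices of any clique must share a bag in every tree decomposition; so some bag has ≥ 3 vertices and tw(G) ≥ 2. Combining the bounds, tw(G) = 2.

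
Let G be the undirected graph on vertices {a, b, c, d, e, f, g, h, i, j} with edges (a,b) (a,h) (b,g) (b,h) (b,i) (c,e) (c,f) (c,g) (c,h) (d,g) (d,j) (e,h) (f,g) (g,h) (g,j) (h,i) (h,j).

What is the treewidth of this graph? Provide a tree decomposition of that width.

Treewidth 2.
One optimal decomposition is:
Bags: B1 = {b, g, h}  B2 = {b, h, i}  B3 = {g, h, j}  B4 = {c, g, h}  B5 = {d, g, j}  B6 = {c, f, g}  B7 = {c, e, h}  B8 = {a, b, h}
Tree: B1–B2, B1–B3, B3–B4, B3–B5, B4–B6, B4–B7, B2–B8

The largest bag has 3 vertices, giving width 2; this decomposition certifies tw(G) ≤ 2. For the lower bound, the 3 vertices {d, g, j} are pairwise adjacent, and any tree decomposition puts a clique entirely inside one bag — forcing width ≥ 2. Combining the bounds, tw(G) = 2.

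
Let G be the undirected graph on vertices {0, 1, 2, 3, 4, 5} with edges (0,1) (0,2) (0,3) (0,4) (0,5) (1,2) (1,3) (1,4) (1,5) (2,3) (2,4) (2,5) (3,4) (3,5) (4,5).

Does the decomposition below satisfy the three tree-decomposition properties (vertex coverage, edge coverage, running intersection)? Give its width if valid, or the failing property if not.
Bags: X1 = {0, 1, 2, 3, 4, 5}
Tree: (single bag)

Yes; width 5.

Vertex coverage: the bags together contain {0, 1, 2, 3, 4, 5}, the full vertex set. Edge coverage: each edge of G has both endpoints in at least one bag. Running intersection: for every vertex, the bags containing it form a connected subtree. All three properties hold, so this is a valid tree decomposition of width max|bag| − 1 = 5, and hence tw(G) ≤ 5.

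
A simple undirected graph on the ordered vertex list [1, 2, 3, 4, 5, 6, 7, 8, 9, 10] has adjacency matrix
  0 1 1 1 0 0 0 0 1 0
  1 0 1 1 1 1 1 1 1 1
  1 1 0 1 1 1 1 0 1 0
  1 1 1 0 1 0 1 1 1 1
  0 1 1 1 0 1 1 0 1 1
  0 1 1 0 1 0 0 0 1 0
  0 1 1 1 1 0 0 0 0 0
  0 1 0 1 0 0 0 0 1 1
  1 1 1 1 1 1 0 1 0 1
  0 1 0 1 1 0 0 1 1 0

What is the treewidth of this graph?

A width-4 tree decomposition is:
Bags: B1 = {2, 4, 5, 9, 10}  B2 = {2, 3, 4, 5, 9}  B3 = {2, 3, 5, 6, 9}  B4 = {2, 3, 4, 5, 7}  B5 = {1, 2, 3, 4, 9}  B6 = {2, 4, 8, 9, 10}
Tree: B1–B2, B2–B3, B2–B4, B2–B5, B1–B6
Each bag holds 5 vertices, so the decomposition has width 4, which upper-bounds the treewidth. For the lower bound, the 5 vertices {2, 4, 8, 9, 10} are pairwise adjacent, and any tree decomposition puts a clique entirely inside one bag — forcing width ≥ 4. The upper and lower bounds meet at 4, so that is the treewidth.

4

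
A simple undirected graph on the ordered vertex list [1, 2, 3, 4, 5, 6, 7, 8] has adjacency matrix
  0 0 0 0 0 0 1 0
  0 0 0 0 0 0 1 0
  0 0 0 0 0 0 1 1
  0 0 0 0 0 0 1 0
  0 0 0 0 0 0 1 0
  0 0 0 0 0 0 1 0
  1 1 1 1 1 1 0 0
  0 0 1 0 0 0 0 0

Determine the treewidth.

1

A width-1 tree decomposition is:
Bags: B1 = {2, 7}  B2 = {3, 7}  B3 = {6, 7}  B4 = {4, 7}  B5 = {1, 7}  B6 = {3, 8}  B7 = {5, 7}
Tree: B1–B2, B2–B3, B2–B4, B4–B5, B2–B6, B1–B7
Each bag holds 2 vertices, so the decomposition has width 1, which upper-bounds the treewidth. Any graph with an edge has treewidth ≥ 1, and G has the edge 7–2. The upper and lower bounds meet at 1, so that is the treewidth.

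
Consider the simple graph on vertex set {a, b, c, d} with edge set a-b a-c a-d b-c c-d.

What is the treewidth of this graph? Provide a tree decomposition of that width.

Each bag holds 3 vertices, so the decomposition has width 2, which upper-bounds the treewidth. Conversely, {a, c, d} is a clique of size 3, and the vertices of any clique must share a bag in every tree decomposition; so some bag has ≥ 3 vertices and tw(G) ≥ 2. Hence tw(G) = 2 exactly.

Treewidth 2.
One such decomposition:
Bags: B1 = {a, c, d}  B2 = {a, b, c}
Tree: B1–B2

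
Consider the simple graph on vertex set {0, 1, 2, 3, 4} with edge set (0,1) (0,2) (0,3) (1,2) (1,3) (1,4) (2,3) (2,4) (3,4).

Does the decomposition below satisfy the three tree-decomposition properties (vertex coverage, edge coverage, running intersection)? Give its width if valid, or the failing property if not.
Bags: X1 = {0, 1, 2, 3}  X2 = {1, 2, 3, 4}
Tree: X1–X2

Yes; width 3.

Vertex coverage: the bags together contain {0, 1, 2, 3, 4}, the full vertex set. Edge coverage: each edge of G has both endpoints in at least one bag. Running intersection: for every vertex, the bags containing it form a connected subtree. All three properties hold, so this is a valid tree decomposition of width max|bag| − 1 = 3, and hence tw(G) ≤ 3.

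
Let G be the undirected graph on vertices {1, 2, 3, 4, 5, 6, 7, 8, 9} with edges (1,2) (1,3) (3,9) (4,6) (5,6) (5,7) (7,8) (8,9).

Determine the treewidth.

1

A width-1 tree decomposition is:
Bags: B1 = {4, 6}  B2 = {5, 6}  B3 = {5, 7}  B4 = {7, 8}  B5 = {8, 9}  B6 = {3, 9}  B7 = {1, 3}  B8 = {1, 2}
Tree: B1–B2, B2–B3, B3–B4, B4–B5, B5–B6, B6–B7, B7–B8
Every bag has size at most 2, so the width is 2 − 1 = 1 and tw(G) ≤ 1. G has an edge, so its treewidth is at least 1. The upper and lower bounds meet at 1, so that is the treewidth.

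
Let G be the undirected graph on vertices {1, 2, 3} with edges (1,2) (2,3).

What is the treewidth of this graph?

1

A width-1 tree decomposition is:
Bags: B1 = {2, 3}  B2 = {1, 2}
Tree: B1–B2
Each bag holds 2 vertices, so the decomposition has width 1, which upper-bounds the treewidth. G has an edge, so its treewidth is at least 1. Combining the bounds, tw(G) = 1.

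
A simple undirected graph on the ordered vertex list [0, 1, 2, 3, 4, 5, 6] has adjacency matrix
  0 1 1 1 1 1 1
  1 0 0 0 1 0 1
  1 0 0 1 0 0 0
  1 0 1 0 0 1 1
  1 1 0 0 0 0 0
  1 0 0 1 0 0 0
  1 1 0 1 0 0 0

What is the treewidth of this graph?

A width-2 tree decomposition is:
Bags: B1 = {0, 1, 6}  B2 = {0, 1, 4}  B3 = {0, 3, 6}  B4 = {0, 2, 3}  B5 = {0, 3, 5}
Tree: B1–B2, B1–B3, B3–B4, B3–B5
Each bag holds 3 vertices, so the decomposition has width 2, which upper-bounds the treewidth. For the lower bound, the 3 vertices {0, 1, 4} are pairwise adjacent, and any tree decomposition puts a clique entirely inside one bag — forcing width ≥ 2. The upper and lower bounds meet at 2, so that is the treewidth.

2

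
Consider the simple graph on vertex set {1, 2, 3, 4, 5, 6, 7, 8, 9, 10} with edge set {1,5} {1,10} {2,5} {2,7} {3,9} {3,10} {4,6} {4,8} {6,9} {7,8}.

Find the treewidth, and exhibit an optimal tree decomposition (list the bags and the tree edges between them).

The largest bag has 3 vertices, giving width 2; this decomposition certifies tw(G) ≤ 2. The edges 2–7–8–4–6–9–3–10–1–5–2 form a cycle, so G is not a tree and its treewidth is at least 2. Therefore the treewidth is 2.

Treewidth 2.
Bags: B1 = {2, 7, 8}  B2 = {2, 4, 8}  B3 = {2, 4, 6}  B4 = {2, 6, 9}  B5 = {2, 3, 9}  B6 = {2, 3, 10}  B7 = {1, 2, 10}  B8 = {1, 2, 5}
Tree: B1–B2, B2–B3, B3–B4, B4–B5, B5–B6, B6–B7, B7–B8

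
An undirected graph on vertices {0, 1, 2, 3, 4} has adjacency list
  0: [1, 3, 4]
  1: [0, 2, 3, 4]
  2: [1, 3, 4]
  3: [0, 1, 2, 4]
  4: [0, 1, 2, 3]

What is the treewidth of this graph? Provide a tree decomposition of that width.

Treewidth 3.
One such decomposition:
Bags: B1 = {0, 1, 3, 4}  B2 = {1, 2, 3, 4}
Tree: B1–B2

Every bag has size at most 4, so the width is 4 − 1 = 3 and tw(G) ≤ 3. On the other hand G contains the 4-clique {0, 1, 3, 4}. A clique must lie in a single bag of any decomposition, so no decomposition can have width below 3. Therefore the treewidth is 3.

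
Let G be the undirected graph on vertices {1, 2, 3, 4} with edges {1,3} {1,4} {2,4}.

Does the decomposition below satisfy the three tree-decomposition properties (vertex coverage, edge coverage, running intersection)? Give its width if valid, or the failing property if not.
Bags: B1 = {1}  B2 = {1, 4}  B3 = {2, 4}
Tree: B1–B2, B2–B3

A tree decomposition must satisfy three properties: every vertex lies in some bag; for every edge, both endpoints lie together in some bag; and for every vertex, the bags containing it form a connected subtree. Here vertex 3 appears in no bag, so the decomposition is invalid.

No — vertex 3 appears in no bag.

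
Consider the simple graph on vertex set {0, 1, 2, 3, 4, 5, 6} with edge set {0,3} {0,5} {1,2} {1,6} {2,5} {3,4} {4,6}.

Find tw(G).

A width-2 tree decomposition is:
Bags: B1 = {0, 3, 5}  B2 = {2, 3, 5}  B3 = {1, 2, 3}  B4 = {1, 3, 6}  B5 = {3, 4, 6}
Tree: B1–B2, B2–B3, B3–B4, B4–B5
Each bag holds 3 vertices, so the decomposition has width 2, which upper-bounds the treewidth. Since 3–0–5–2–1–6–4–3 is a cycle in G, G is not acyclic. Forests are exactly the graphs of treewidth ≤ 1, so tw(G) ≥ 2. The upper and lower bounds meet at 2, so that is the treewidth.

2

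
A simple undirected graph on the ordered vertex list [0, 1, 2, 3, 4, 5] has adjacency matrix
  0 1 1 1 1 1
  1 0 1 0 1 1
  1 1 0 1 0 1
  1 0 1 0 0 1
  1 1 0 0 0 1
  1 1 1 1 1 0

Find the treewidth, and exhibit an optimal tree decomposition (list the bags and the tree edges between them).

Treewidth 3.
Bags: B1 = {0, 1, 4, 5}  B2 = {0, 1, 2, 5}  B3 = {0, 2, 3, 5}
Tree: B1–B2, B2–B3

The largest bag has 4 vertices, giving width 3; this decomposition certifies tw(G) ≤ 3. For the lower bound, the 4 vertices {0, 1, 2, 5} are pairwise adjacent, and any tree decomposition puts a clique entirely inside one bag — forcing width ≥ 3. The upper and lower bounds meet at 3, so that is the treewidth.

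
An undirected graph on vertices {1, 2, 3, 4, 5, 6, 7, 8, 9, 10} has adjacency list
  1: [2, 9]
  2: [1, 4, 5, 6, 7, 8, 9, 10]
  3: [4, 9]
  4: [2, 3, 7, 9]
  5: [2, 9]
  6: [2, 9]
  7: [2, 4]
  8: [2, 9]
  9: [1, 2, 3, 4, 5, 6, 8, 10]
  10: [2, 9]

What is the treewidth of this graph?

A width-2 tree decomposition is:
Bags: B1 = {2, 5, 9}  B2 = {2, 4, 9}  B3 = {2, 9, 10}  B4 = {3, 4, 9}  B5 = {2, 4, 7}  B6 = {2, 6, 9}  B7 = {1, 2, 9}  B8 = {2, 8, 9}
Tree: B1–B2, B2–B3, B2–B4, B2–B5, B1–B6, B2–B7, B2–B8
Each bag holds 3 vertices, so the decomposition has width 2, which upper-bounds the treewidth. For the lower bound, the 3 vertices {1, 2, 9} are pairwise adjacent, and any tree decomposition puts a clique entirely inside one bag — forcing width ≥ 2. Therefore the treewidth is 2.

2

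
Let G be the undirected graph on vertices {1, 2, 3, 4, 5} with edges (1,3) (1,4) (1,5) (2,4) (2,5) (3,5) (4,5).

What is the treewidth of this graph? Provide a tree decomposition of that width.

Treewidth 2.
Bags: B1 = {1, 4, 5}  B2 = {1, 3, 5}  B3 = {2, 4, 5}
Tree: B1–B2, B1–B3

Every bag has size at most 3, so the width is 3 − 1 = 2 and tw(G) ≤ 2. Conversely, {1, 3, 5} is a clique of size 3, and the vertices of any clique must share a bag in every tree decomposition; so some bag has ≥ 3 vertices and tw(G) ≥ 2. Combining the bounds, tw(G) = 2.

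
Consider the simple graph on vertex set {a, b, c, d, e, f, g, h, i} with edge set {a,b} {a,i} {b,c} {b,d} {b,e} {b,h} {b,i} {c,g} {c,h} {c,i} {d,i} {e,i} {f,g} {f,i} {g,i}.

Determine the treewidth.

A width-2 tree decomposition is:
Bags: B1 = {b, c, i}  B2 = {a, b, i}  B3 = {b, d, i}  B4 = {b, c, h}  B5 = {c, g, i}  B6 = {f, g, i}  B7 = {b, e, i}
Tree: B1–B2, B2–B3, B1–B4, B1–B5, B5–B6, B3–B7
Every bag has size at most 3, so the width is 3 − 1 = 2 and tw(G) ≤ 2. For the lower bound, the 3 vertices {b, c, h} are pairwise adjacent, and any tree decomposition puts a clique entirely inside one bag — forcing width ≥ 2. The upper and lower bounds meet at 2, so that is the treewidth.

2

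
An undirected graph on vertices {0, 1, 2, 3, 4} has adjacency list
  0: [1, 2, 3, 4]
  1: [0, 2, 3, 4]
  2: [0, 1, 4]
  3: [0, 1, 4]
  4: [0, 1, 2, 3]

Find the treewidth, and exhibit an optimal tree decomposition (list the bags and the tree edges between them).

Each bag holds 4 vertices, so the decomposition has width 3, which upper-bounds the treewidth. For the lower bound, the 4 vertices {0, 1, 2, 4} are pairwise adjacent, and any tree decomposition puts a clique entirely inside one bag — forcing width ≥ 3. The upper and lower bounds meet at 3, so that is the treewidth.

Treewidth 3.
Bags: B1 = {0, 1, 3, 4}  B2 = {0, 1, 2, 4}
Tree: B1–B2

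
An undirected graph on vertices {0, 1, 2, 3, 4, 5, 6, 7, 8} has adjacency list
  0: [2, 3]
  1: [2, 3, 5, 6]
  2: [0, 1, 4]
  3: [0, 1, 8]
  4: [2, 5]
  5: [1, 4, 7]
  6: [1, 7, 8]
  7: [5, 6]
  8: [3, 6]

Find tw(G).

A width-3 tree decomposition is:
Bags: B1 = {0, 2, 4, 5}  B2 = {0, 1, 2, 5}  B3 = {0, 1, 3, 5}  B4 = {1, 3, 5, 7}  B5 = {1, 3, 6, 7}  B6 = {3, 6, 7, 8}
Tree: B1–B2, B2–B3, B3–B4, B4–B5, B5–B6
Each bag holds 4 vertices, so the decomposition has width 3, which upper-bounds the treewidth. For the lower bound: the 4 vertex sets {0,2,4}, {5}, {1}, {3,6,7,8} are disjoint, each induces a connected subgraph, and every pair is joined by at least one edge of G. Contracting each set to a single vertex therefore yields K_{4} as a minor, and since treewidth is minor-monotone, tw(G) ≥ tw(K_{4}) = 3. Hence tw(G) = 3 exactly.

3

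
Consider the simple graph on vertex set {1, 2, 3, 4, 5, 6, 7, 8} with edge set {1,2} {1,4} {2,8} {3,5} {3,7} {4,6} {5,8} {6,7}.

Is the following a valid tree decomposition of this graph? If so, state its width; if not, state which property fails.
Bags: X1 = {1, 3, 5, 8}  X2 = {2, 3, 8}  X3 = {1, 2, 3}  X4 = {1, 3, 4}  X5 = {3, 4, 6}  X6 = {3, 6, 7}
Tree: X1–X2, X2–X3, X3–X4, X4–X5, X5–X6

A tree decomposition must satisfy three properties: every vertex lies in some bag; for every edge, both endpoints lie together in some bag; and for every vertex, the bags containing it form a connected subtree. Here bags containing vertex 1 are not connected in the tree, so the decomposition is invalid.

No — bags containing vertex 1 are not connected in the tree.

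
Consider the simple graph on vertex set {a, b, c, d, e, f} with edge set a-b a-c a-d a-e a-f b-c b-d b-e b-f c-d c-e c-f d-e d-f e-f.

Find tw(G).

5

A width-5 tree decomposition is:
Bags: B1 = {a, b, c, d, e, f}
Tree: (single bag)
With just one bag of size 6, the width is 6 − 1 = 5, so tw(G) ≤ 5. Conversely, {a, b, c, d, e, f} is a clique of size 6, and the vertices of any clique must share a bag in every tree decomposition; so some bag has ≥ 6 vertices and tw(G) ≥ 5. Combining the bounds, tw(G) = 5.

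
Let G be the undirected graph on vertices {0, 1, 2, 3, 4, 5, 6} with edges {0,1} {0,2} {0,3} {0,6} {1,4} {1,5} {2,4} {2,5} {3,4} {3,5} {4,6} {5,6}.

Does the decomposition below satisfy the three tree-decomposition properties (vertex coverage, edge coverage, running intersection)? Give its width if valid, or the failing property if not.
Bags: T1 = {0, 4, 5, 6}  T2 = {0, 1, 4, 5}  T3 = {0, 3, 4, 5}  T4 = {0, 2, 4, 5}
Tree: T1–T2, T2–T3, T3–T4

Checking the three conditions: (i) the bags cover all of {0, 1, 2, 3, 4, 5, 6}; (ii) for each edge, some bag contains both endpoints; (iii) the bags containing any fixed vertex form a subtree. All hold, so the decomposition is valid with width 4 − 1 = 3.

Yes; width 3.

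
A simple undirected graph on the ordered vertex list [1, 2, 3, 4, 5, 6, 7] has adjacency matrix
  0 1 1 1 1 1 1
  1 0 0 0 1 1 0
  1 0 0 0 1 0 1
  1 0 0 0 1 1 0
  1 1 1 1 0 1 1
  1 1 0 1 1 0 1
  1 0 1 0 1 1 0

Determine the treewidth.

3

A width-3 tree decomposition is:
Bags: B1 = {1, 3, 5, 7}  B2 = {1, 5, 6, 7}  B3 = {1, 2, 5, 6}  B4 = {1, 4, 5, 6}
Tree: B1–B2, B2–B3, B3–B4
Every bag has size at most 4, so the width is 4 − 1 = 3 and tw(G) ≤ 3. On the other hand G contains the 4-clique {1, 3, 5, 7}. A clique must lie in a single bag of any decomposition, so no decomposition can have width below 3. Combining the bounds, tw(G) = 3.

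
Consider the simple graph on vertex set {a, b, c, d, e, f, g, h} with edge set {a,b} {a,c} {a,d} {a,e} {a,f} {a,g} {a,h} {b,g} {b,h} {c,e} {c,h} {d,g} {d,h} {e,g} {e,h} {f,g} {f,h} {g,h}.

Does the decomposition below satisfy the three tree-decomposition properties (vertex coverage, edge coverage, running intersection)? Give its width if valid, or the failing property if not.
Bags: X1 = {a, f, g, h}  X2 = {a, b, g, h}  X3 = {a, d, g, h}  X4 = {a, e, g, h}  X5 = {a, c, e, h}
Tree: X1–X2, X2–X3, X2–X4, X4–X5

Checking the three conditions: (i) the bags cover all of {a, b, c, d, e, f, g, h}; (ii) for each edge, some bag contains both endpoints; (iii) the bags containing any fixed vertex form a subtree. All hold, so the decomposition is valid with width 4 − 1 = 3.

Yes; width 3.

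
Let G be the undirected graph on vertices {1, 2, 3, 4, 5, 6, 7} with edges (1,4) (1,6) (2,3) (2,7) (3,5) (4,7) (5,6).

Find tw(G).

2

A width-2 tree decomposition is:
Bags: B1 = {2, 4, 7}  B2 = {2, 3, 4}  B3 = {3, 4, 5}  B4 = {4, 5, 6}  B5 = {1, 4, 6}
Tree: B1–B2, B2–B3, B3–B4, B4–B5
Each bag holds 3 vertices, so the decomposition has width 2, which upper-bounds the treewidth. For the lower bound, G contains the cycle 4–7–2–3–5–6–1–4, so G is not a forest; only forests have treewidth ≤ 1, hence tw(G) ≥ 2. Combining the bounds, tw(G) = 2.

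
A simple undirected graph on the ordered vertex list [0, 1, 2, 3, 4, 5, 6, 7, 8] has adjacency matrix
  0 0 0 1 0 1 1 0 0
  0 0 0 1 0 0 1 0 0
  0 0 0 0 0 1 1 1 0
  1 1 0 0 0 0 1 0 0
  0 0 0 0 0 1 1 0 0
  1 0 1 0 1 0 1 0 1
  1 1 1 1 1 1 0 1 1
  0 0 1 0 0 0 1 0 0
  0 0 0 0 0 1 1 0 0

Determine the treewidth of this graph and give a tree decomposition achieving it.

Every bag has size at most 3, so the width is 3 − 1 = 2 and tw(G) ≤ 2. For the lower bound, the 3 vertices {1, 3, 6} are pairwise adjacent, and any tree decomposition puts a clique entirely inside one bag — forcing width ≥ 2. Therefore the treewidth is 2.

Treewidth 2.
One such decomposition:
Bags: B1 = {2, 5, 6}  B2 = {4, 5, 6}  B3 = {0, 5, 6}  B4 = {2, 6, 7}  B5 = {0, 3, 6}  B6 = {1, 3, 6}  B7 = {5, 6, 8}
Tree: B1–B2, B2–B3, B1–B4, B3–B5, B5–B6, B3–B7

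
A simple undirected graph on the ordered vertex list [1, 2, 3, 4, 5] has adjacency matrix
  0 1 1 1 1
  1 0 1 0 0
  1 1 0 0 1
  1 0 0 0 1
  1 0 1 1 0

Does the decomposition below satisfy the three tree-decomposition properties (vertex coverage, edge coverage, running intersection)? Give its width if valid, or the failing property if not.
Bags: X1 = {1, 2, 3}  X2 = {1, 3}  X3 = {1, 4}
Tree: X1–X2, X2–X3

No — vertex 5 appears in no bag.

A tree decomposition must satisfy three properties: every vertex lies in some bag; for every edge, both endpoints lie together in some bag; and for every vertex, the bags containing it form a connected subtree. Here vertex 5 appears in no bag, so the decomposition is invalid.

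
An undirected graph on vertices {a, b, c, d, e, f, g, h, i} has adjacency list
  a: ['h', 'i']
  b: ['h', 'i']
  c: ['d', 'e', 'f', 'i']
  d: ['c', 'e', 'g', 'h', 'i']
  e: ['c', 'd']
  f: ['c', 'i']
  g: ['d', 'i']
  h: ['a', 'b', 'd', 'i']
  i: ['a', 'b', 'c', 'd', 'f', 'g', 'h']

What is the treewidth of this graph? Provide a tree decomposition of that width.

Each bag holds 3 vertices, so the decomposition has width 2, which upper-bounds the treewidth. Conversely, {c, d, e} is a clique of size 3, and the vertices of any clique must share a bag in every tree decomposition; so some bag has ≥ 3 vertices and tw(G) ≥ 2. Therefore the treewidth is 2.

Treewidth 2.
One optimal decomposition is:
Bags: B1 = {d, h, i}  B2 = {c, d, i}  B3 = {b, h, i}  B4 = {c, f, i}  B5 = {a, h, i}  B6 = {d, g, i}  B7 = {c, d, e}
Tree: B1–B2, B1–B3, B2–B4, B3–B5, B2–B6, B2–B7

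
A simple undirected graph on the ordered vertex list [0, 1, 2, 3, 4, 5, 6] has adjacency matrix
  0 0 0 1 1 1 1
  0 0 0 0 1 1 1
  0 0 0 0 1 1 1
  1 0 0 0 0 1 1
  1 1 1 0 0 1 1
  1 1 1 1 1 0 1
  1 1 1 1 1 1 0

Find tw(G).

3

A width-3 tree decomposition is:
Bags: B1 = {0, 3, 5, 6}  B2 = {0, 4, 5, 6}  B3 = {1, 4, 5, 6}  B4 = {2, 4, 5, 6}
Tree: B1–B2, B2–B3, B2–B4
Every bag has size at most 4, so the width is 4 − 1 = 3 and tw(G) ≤ 3. For the lower bound, the 4 vertices {0, 3, 5, 6} are pairwise adjacent, and any tree decomposition puts a clique entirely inside one bag — forcing width ≥ 3. Combining the bounds, tw(G) = 3.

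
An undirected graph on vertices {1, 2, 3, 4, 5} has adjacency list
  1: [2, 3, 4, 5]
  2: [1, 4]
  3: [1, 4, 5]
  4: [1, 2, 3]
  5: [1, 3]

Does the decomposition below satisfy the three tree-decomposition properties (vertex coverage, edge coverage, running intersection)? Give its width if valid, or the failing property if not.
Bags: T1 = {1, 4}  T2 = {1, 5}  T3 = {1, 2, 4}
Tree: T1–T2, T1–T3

A tree decomposition must satisfy three properties: every vertex lies in some bag; for every edge, both endpoints lie together in some bag; and for every vertex, the bags containing it form a connected subtree. Here vertex 3 appears in no bag, so the decomposition is invalid.

No — vertex 3 appears in no bag.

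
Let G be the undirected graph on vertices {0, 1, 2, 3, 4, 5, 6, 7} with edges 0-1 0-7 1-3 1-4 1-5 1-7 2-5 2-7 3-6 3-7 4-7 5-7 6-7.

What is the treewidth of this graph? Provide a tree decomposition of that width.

Treewidth 2.
One optimal decomposition is:
Bags: B1 = {1, 3, 7}  B2 = {0, 1, 7}  B3 = {1, 4, 7}  B4 = {1, 5, 7}  B5 = {2, 5, 7}  B6 = {3, 6, 7}
Tree: B1–B2, B2–B3, B1–B4, B4–B5, B1–B6

The largest bag has 3 vertices, giving width 2; this decomposition certifies tw(G) ≤ 2. Conversely, {0, 1, 7} is a clique of size 3, and the vertices of any clique must share a bag in every tree decomposition; so some bag has ≥ 3 vertices and tw(G) ≥ 2. Hence tw(G) = 2 exactly.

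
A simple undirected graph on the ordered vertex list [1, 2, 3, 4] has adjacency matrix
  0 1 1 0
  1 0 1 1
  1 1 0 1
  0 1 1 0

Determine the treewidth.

A width-2 tree decomposition is:
Bags: B1 = {2, 3, 4}  B2 = {1, 2, 3}
Tree: B1–B2
The largest bag has 3 vertices, giving width 2; this decomposition certifies tw(G) ≤ 2. Conversely, {1, 2, 3} is a clique of size 3, and the vertices of any clique must share a bag in every tree decomposition; so some bag has ≥ 3 vertices and tw(G) ≥ 2. The upper and lower bounds meet at 2, so that is the treewidth.

2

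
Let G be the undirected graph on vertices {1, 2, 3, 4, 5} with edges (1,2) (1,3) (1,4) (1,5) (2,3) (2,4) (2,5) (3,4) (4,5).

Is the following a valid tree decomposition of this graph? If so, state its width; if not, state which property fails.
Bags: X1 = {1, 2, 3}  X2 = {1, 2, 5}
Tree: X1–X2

A tree decomposition must satisfy three properties: every vertex lies in some bag; for every edge, both endpoints lie together in some bag; and for every vertex, the bags containing it form a connected subtree. Here vertex 4 appears in no bag, so the decomposition is invalid.

No — vertex 4 appears in no bag.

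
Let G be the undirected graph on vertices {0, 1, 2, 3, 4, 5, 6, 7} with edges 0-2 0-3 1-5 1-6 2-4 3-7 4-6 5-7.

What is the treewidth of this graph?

2

A width-2 tree decomposition is:
Bags: B1 = {0, 2, 4}  B2 = {0, 4, 6}  B3 = {0, 1, 6}  B4 = {0, 1, 5}  B5 = {0, 5, 7}  B6 = {0, 3, 7}
Tree: B1–B2, B2–B3, B3–B4, B4–B5, B5–B6
Every bag has size at most 3, so the width is 3 − 1 = 2 and tw(G) ≤ 2. Since 0–2–4–6–1–5–7–3–0 is a cycle in G, G is not acyclic. Forests are exactly the graphs of treewidth ≤ 1, so tw(G) ≥ 2. The upper and lower bounds meet at 2, so that is the treewidth.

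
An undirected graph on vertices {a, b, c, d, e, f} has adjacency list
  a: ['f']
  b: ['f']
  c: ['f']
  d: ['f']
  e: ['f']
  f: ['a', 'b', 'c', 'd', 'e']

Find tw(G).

A width-1 tree decomposition is:
Bags: B1 = {d, f}  B2 = {a, f}  B3 = {c, f}  B4 = {b, f}  B5 = {e, f}
Tree: B1–B2, B2–B3, B2–B4, B2–B5
The largest bag has 2 vertices, giving width 1; this decomposition certifies tw(G) ≤ 1. Since G has at least one edge (e.g. d–f), it is not an edgeless graph, so tw(G) ≥ 1. Hence tw(G) = 1 exactly.

1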